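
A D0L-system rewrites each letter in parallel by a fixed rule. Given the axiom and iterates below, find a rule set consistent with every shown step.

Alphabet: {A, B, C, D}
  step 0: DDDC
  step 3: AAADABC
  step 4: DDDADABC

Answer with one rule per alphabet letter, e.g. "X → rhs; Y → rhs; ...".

  step 3 ⇒ step 4: AAADABC ⇒ D·D·D·A·D·A·BC
    A ↦ D
    B ↦ A
    C ↦ BC
    D ↦ A

A->D, B->A, C->BC, D->A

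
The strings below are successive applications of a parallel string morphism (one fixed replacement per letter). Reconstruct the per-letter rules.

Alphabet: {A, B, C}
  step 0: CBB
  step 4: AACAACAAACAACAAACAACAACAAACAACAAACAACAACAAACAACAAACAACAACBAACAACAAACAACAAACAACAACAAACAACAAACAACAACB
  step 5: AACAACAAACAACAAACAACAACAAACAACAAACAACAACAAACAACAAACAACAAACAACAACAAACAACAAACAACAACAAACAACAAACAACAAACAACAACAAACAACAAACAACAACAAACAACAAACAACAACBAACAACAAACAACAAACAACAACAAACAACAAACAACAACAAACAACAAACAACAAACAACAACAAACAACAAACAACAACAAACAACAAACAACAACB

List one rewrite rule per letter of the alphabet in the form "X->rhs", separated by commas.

A->AAC, B->ACB, C->A

  step 4 ⇒ step 5: AACAACAAACAACAAACAACAACAAACAACAAACAACAACAAACAACAAACAACAACBAACAACAAACAACAAACAACAACAAACAACAAACAACAACB ⇒ AAC·AAC·A·AAC·AAC·A·AAC·AAC·AAC·A·AAC·AAC·A·AAC·AAC·AAC·A·AAC·AAC·A·AAC·AAC·A·AAC·AAC·AAC·A·AAC·AAC·A·AAC·AAC·AAC·A·AAC·AAC·A·AAC·AAC·A·AAC·AAC·AAC·A·AAC·AAC·A·AAC·AAC·AAC·A·AAC·AAC·A·AAC·AAC·A·ACB·AAC·AAC·A·AAC·AAC·A·AAC·AAC·AAC·A·AAC·AAC·A·AAC·AAC·AAC·A·AAC·AAC·A·AAC·AAC·A·AAC·AAC·AAC·A·AAC·AAC·A·AAC·AAC·AAC·A·AAC·AAC·A·AAC·AAC·A·ACB
    A ↦ AAC
    B ↦ ACB
    C ↦ A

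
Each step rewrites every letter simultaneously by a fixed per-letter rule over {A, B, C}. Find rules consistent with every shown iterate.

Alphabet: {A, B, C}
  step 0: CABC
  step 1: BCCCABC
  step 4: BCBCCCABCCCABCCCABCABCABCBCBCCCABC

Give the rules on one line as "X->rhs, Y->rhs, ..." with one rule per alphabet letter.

  step 0 ⇒ step 1: CABC ⇒ BC·CC·A·BC
    A ↦ CC
    B ↦ A
    C ↦ BC

A->CC, B->A, C->BC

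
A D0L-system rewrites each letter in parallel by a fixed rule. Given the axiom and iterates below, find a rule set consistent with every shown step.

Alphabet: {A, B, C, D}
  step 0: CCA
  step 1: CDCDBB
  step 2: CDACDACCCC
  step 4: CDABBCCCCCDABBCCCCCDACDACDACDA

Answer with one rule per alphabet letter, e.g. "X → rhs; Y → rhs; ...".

A->BB, B->CC, C->CD, D->A

  step 1 ⇒ step 2: CDCDBB ⇒ CD·A·CD·A·CC·CC
    B ↦ CC
    C ↦ CD
    D ↦ A
  step 0 ⇒ step 1: CCA ⇒ CD·CD·BB
    A ↦ BB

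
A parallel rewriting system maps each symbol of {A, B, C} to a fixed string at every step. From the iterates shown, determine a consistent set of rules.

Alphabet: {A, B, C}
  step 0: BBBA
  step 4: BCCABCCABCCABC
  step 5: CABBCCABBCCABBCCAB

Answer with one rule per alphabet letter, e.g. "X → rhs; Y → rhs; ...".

  step 4 ⇒ step 5: BCCABCCABCCABC ⇒ CA·B·B·C·CA·B·B·C·CA·B·B·C·CA·B
    A ↦ C
    B ↦ CA
    C ↦ B

A->C, B->CA, C->B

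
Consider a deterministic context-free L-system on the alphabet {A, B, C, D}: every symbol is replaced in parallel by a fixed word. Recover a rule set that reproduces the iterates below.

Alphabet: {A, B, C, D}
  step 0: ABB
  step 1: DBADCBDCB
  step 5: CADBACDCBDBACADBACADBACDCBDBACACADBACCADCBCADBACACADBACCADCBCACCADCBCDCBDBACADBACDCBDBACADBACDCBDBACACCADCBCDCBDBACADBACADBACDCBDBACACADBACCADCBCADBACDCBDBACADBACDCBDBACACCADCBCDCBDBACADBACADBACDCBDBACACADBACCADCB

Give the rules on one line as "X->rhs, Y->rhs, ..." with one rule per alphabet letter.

  step 0 ⇒ step 1: ABB ⇒ DBA·DCB·DCB
    A ↦ DBA
    B ↦ DCB
    C ↦ CA  (constrained at step 1)
    D ↦ C  (constrained at step 1)

A->DBA, B->DCB, C->CA, D->C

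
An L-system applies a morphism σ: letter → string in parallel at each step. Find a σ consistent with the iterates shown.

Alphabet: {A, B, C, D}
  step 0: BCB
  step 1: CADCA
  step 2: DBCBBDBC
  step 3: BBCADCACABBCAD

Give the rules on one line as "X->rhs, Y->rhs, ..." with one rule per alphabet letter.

A->BC, B->CA, C->D, D->BB

  step 2 ⇒ step 3: DBCBBDBC ⇒ BB·CA·D·CA·CA·BB·CA·D
    B ↦ CA
    C ↦ D
    D ↦ BB
  step 1 ⇒ step 2: CADCA ⇒ D·BC·BB·D·BC
    A ↦ BC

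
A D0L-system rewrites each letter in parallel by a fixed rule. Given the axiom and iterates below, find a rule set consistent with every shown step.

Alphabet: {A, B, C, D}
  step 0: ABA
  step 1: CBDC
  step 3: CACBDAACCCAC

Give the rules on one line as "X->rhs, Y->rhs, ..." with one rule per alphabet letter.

  step 0 ⇒ step 1: ABA ⇒ C·BD·C
    A ↦ C
    B ↦ BD
    C ↦ AC  (constrained at step 1)
    D ↦ AA  (constrained at step 1)

A->C, B->BD, C->AC, D->AA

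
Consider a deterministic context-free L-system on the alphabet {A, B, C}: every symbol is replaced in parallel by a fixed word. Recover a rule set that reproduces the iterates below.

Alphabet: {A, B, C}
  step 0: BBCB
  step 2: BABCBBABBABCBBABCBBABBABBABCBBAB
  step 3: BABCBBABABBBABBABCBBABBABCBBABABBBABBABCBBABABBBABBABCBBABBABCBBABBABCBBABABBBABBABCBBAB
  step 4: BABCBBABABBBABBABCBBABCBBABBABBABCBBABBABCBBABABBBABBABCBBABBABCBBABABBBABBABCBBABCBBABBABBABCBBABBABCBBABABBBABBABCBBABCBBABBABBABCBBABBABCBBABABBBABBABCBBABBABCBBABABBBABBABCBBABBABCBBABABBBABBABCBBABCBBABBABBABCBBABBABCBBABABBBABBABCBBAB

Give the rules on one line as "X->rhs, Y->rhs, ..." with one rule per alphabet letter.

  step 3 ⇒ step 4: BABCBBABABBBABBABCBBABBABCBBABABBBABBABCBBABABBBABBABCBBABBABCBBABBABCBBABABBBABBABCBBAB ⇒ BAB·CB·BAB·ABB·BAB·BAB·CB·BAB·CB·BAB·BAB·BAB·CB·BAB·BAB·CB·BAB·ABB·BAB·BAB·CB·BAB·BAB·CB·BAB·ABB·BAB·BAB·CB·BAB·CB·BAB·BAB·BAB·CB·BAB·BAB·CB·BAB·ABB·BAB·BAB·CB·BAB·CB·BAB·BAB·BAB·CB·BAB·BAB·CB·BAB·ABB·BAB·BAB·CB·BAB·BAB·CB·BAB·ABB·BAB·BAB·CB·BAB·BAB·CB·BAB·ABB·BAB·BAB·CB·BAB·CB·BAB·BAB·BAB·CB·BAB·BAB·CB·BAB·ABB·BAB·BAB·CB·BAB
    A ↦ CB
    B ↦ BAB
    C ↦ ABB

A->CB, B->BAB, C->ABB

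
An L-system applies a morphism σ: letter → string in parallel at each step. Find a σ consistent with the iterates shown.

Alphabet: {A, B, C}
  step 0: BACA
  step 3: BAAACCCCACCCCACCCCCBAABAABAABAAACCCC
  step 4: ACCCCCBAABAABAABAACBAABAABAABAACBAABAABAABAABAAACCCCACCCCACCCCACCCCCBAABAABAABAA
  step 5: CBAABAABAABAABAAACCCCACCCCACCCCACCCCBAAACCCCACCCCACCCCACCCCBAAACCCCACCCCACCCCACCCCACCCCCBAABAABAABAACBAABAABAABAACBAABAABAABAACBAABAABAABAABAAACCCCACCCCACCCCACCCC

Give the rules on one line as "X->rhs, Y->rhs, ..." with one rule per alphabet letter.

A->C, B->ACC, C->BAA

  step 4 ⇒ step 5: ACCCCCBAABAABAABAACBAABAABAABAACBAABAABAABAABAAACCCCACCCCACCCCACCCCCBAABAABAABAA ⇒ C·BAA·BAA·BAA·BAA·BAA·ACC·C·C·ACC·C·C·ACC·C·C·ACC·C·C·BAA·ACC·C·C·ACC·C·C·ACC·C·C·ACC·C·C·BAA·ACC·C·C·ACC·C·C·ACC·C·C·ACC·C·C·ACC·C·C·C·BAA·BAA·BAA·BAA·C·BAA·BAA·BAA·BAA·C·BAA·BAA·BAA·BAA·C·BAA·BAA·BAA·BAA·BAA·ACC·C·C·ACC·C·C·ACC·C·C·ACC·C·C
    A ↦ C
    B ↦ ACC
    C ↦ BAA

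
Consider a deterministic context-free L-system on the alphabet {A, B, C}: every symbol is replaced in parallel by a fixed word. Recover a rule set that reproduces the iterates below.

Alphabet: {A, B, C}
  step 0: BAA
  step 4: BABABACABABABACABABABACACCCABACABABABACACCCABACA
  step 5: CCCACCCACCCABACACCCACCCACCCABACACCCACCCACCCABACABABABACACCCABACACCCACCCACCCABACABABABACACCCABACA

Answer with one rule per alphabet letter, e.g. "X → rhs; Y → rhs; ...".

  step 4 ⇒ step 5: BABABACABABABACABABABACACCCABACABABABACACCCABACA ⇒ CC·CA·CC·CA·CC·CA·BA·CA·CC·CA·CC·CA·CC·CA·BA·CA·CC·CA·CC·CA·CC·CA·BA·CA·BA·BA·BA·CA·CC·CA·BA·CA·CC·CA·CC·CA·CC·CA·BA·CA·BA·BA·BA·CA·CC·CA·BA·CA
    A ↦ CA
    B ↦ CC
    C ↦ BA

A->CA, B->CC, C->BA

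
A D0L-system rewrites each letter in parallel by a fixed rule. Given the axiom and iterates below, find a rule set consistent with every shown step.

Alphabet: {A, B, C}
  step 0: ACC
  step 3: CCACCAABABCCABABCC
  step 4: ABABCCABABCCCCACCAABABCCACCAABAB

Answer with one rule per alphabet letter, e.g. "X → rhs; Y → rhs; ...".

  step 3 ⇒ step 4: CCACCAABABCCABABCC ⇒ AB·AB·CC·AB·AB·CC·CC·A·CC·A·AB·AB·CC·A·CC·A·AB·AB
    A ↦ CC
    B ↦ A
    C ↦ AB

A->CC, B->A, C->AB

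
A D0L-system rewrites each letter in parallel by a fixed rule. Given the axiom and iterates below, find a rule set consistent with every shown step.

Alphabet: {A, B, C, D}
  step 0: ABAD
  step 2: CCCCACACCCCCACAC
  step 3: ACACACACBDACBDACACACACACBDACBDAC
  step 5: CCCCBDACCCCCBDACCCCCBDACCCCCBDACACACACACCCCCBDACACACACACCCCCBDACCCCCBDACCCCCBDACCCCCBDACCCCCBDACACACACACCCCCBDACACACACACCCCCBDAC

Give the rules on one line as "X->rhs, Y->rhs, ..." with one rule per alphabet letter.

A->BD, B->CC, C->AC, D->CC

  step 2 ⇒ step 3: CCCCACACCCCCACAC ⇒ AC·AC·AC·AC·BD·AC·BD·AC·AC·AC·AC·AC·BD·AC·BD·AC
    A ↦ BD
    C ↦ AC
    B ↦ CC  (constrained at step 0)
    D ↦ CC  (constrained at step 0)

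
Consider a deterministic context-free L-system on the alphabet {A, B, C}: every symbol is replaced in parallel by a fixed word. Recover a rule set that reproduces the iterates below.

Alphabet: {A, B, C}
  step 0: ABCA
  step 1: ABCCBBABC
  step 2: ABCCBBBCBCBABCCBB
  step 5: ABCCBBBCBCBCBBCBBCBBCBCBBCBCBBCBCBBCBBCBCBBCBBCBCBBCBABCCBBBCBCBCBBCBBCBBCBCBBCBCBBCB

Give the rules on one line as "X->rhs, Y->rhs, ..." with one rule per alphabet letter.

  step 1 ⇒ step 2: ABCCBBABC ⇒ ABC·CB·B·B·CB·CB·ABC·CB·B
    A ↦ ABC
    B ↦ CB
    C ↦ B

A->ABC, B->CB, C->B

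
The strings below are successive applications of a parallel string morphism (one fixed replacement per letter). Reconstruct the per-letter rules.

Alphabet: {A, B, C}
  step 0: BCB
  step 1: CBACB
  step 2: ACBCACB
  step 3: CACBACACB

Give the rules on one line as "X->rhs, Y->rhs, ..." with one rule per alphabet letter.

A->C, B->CB, C->A

  step 2 ⇒ step 3: ACBCACB ⇒ C·A·CB·A·C·A·CB
    A ↦ C
    B ↦ CB
    C ↦ A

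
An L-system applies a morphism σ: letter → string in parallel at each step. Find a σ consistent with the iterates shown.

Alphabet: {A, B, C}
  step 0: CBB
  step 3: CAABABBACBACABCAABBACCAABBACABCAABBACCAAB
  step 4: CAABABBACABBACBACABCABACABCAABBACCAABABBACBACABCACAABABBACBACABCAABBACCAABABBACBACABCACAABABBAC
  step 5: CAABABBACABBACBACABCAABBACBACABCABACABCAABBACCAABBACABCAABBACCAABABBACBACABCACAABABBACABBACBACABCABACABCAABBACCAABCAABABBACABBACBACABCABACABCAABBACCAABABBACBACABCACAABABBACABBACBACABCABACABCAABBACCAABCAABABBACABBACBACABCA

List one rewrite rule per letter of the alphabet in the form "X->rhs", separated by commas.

A->AB, B->BAC, C->CA

  step 4 ⇒ step 5: CAABABBACABBACBACABCABACABCAABBACCAABABBACBACABCACAABABBACBACABCAABBACCAABABBACBACABCACAABABBAC ⇒ CA·AB·AB·BAC·AB·BAC·BAC·AB·CA·AB·BAC·BAC·AB·CA·BAC·AB·CA·AB·BAC·CA·AB·BAC·AB·CA·AB·BAC·CA·AB·AB·BAC·BAC·AB·CA·CA·AB·AB·BAC·AB·BAC·BAC·AB·CA·BAC·AB·CA·AB·BAC·CA·AB·CA·AB·AB·BAC·AB·BAC·BAC·AB·CA·BAC·AB·CA·AB·BAC·CA·AB·AB·BAC·BAC·AB·CA·CA·AB·AB·BAC·AB·BAC·BAC·AB·CA·BAC·AB·CA·AB·BAC·CA·AB·CA·AB·AB·BAC·AB·BAC·BAC·AB·CA
    A ↦ AB
    B ↦ BAC
    C ↦ CA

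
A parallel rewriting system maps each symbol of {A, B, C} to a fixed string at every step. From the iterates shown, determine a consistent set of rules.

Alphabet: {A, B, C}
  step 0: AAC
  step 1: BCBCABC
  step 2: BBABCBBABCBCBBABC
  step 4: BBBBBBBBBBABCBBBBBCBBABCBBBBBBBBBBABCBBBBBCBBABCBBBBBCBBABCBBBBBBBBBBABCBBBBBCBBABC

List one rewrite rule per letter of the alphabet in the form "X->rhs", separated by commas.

  step 1 ⇒ step 2: BCBCABC ⇒ BB·ABC·BB·ABC·BC·BB·ABC
    A ↦ BC
    B ↦ BB
    C ↦ ABC

A->BC, B->BB, C->ABC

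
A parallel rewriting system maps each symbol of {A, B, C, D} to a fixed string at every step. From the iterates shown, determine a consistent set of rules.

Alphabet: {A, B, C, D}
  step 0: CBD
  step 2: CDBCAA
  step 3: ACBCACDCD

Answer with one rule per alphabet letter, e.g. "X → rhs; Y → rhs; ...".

A->CD, B->BC, C->A, D->C

  step 2 ⇒ step 3: CDBCAA ⇒ A·C·BC·A·CD·CD
    A ↦ CD
    B ↦ BC
    C ↦ A
    D ↦ C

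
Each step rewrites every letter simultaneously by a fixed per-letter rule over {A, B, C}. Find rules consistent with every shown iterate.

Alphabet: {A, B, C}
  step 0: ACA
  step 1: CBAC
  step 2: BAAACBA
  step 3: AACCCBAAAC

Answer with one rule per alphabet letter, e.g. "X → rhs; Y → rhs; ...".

  step 2 ⇒ step 3: BAAACBA ⇒ AA·C·C·C·BA·AA·C
    A ↦ C
    B ↦ AA
    C ↦ BA

A->C, B->AA, C->BA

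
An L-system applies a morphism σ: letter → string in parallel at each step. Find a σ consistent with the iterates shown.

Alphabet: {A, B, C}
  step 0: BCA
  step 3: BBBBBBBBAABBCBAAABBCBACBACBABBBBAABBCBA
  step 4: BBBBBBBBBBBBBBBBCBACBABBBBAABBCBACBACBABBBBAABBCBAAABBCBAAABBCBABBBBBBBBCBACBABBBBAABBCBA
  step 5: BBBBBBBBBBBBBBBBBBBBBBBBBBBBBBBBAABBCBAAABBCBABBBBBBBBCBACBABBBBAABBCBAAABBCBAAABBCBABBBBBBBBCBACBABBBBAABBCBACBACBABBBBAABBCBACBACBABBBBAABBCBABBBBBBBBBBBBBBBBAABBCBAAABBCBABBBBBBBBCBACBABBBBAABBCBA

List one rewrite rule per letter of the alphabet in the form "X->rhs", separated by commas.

  step 4 ⇒ step 5: BBBBBBBBBBBBBBBBCBACBABBBBAABBCBACBACBABBBBAABBCBAAABBCBAAABBCBABBBBBBBBCBACBABBBBAABBCBA ⇒ BB·BB·BB·BB·BB·BB·BB·BB·BB·BB·BB·BB·BB·BB·BB·BB·AA·BB·CBA·AA·BB·CBA·BB·BB·BB·BB·CBA·CBA·BB·BB·AA·BB·CBA·AA·BB·CBA·AA·BB·CBA·BB·BB·BB·BB·CBA·CBA·BB·BB·AA·BB·CBA·CBA·CBA·BB·BB·AA·BB·CBA·CBA·CBA·BB·BB·AA·BB·CBA·BB·BB·BB·BB·BB·BB·BB·BB·AA·BB·CBA·AA·BB·CBA·BB·BB·BB·BB·CBA·CBA·BB·BB·AA·BB·CBA
    A ↦ CBA
    B ↦ BB
    C ↦ AA

A->CBA, B->BB, C->AA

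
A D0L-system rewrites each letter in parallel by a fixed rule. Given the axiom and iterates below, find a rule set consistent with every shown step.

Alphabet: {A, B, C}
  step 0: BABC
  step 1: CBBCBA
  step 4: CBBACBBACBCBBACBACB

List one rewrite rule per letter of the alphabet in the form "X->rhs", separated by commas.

A->B, B->CB, C->A

  step 0 ⇒ step 1: BABC ⇒ CB·B·CB·A
    A ↦ B
    B ↦ CB
    C ↦ A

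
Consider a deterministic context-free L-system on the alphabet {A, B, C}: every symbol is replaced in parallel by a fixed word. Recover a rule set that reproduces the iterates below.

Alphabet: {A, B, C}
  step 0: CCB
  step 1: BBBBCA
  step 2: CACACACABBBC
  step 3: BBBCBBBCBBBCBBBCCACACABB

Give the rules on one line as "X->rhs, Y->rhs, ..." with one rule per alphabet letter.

  step 2 ⇒ step 3: CACACACABBBC ⇒ BB·BC·BB·BC·BB·BC·BB·BC·CA·CA·CA·BB
    A ↦ BC
    B ↦ CA
    C ↦ BB

A->BC, B->CA, C->BB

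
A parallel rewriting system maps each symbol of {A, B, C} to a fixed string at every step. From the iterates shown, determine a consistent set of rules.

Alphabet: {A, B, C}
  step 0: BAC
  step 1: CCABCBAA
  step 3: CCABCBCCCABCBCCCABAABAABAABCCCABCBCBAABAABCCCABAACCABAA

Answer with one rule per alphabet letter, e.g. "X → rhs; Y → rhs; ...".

  step 0 ⇒ step 1: BAC ⇒ CCA·BC·BAA
    A ↦ BC
    B ↦ CCA
    C ↦ BAA

A->BC, B->CCA, C->BAA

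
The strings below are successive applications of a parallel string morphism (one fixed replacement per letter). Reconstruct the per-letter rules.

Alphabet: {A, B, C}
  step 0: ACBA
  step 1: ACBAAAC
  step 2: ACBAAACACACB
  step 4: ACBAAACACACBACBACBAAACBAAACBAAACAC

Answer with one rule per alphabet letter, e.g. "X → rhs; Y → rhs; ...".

  step 1 ⇒ step 2: ACBAAAC ⇒ AC·B·AA·AC·AC·AC·B
    A ↦ AC
    B ↦ AA
    C ↦ B

A->AC, B->AA, C->B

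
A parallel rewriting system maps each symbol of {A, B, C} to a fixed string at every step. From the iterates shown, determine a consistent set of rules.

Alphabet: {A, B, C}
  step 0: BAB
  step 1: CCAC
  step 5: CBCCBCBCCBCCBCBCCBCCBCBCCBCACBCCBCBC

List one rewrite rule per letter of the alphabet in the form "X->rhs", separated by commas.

A->CA, B->C, C->CB

  step 0 ⇒ step 1: BAB ⇒ C·CA·C
    A ↦ CA
    B ↦ C
    C ↦ CB  (constrained at step 1)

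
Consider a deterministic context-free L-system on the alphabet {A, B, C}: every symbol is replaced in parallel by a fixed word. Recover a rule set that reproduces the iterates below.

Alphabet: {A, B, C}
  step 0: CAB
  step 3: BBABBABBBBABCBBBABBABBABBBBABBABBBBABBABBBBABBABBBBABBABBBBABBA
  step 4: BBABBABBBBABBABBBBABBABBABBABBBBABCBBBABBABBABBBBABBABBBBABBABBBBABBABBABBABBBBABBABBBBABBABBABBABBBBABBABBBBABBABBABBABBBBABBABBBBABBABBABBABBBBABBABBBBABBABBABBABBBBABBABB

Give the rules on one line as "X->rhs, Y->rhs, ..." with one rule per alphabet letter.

A->BB, B->BBA, C->BCB

  step 3 ⇒ step 4: BBABBABBBBABCBBBABBABBABBBBABBABBBBABBABBBBABBABBBBABBABBBBABBA ⇒ BBA·BBA·BB·BBA·BBA·BB·BBA·BBA·BBA·BBA·BB·BBA·BCB·BBA·BBA·BBA·BB·BBA·BBA·BB·BBA·BBA·BB·BBA·BBA·BBA·BBA·BB·BBA·BBA·BB·BBA·BBA·BBA·BBA·BB·BBA·BBA·BB·BBA·BBA·BBA·BBA·BB·BBA·BBA·BB·BBA·BBA·BBA·BBA·BB·BBA·BBA·BB·BBA·BBA·BBA·BBA·BB·BBA·BBA·BB
    A ↦ BB
    B ↦ BBA
    C ↦ BCB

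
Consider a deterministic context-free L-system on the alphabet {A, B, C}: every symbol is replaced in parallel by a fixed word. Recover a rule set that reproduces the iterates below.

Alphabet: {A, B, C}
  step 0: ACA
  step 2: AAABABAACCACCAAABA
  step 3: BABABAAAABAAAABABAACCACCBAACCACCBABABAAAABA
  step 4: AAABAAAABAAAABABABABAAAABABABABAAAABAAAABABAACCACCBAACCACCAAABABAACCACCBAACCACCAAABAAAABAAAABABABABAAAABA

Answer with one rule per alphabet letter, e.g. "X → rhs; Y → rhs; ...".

  step 3 ⇒ step 4: BABABAAAABAAAABABAACCACCBAACCACCBABABAAAABA ⇒ AAA·BA·AAA·BA·AAA·BA·BA·BA·BA·AAA·BA·BA·BA·BA·AAA·BA·AAA·BA·BA·ACC·ACC·BA·ACC·ACC·AAA·BA·BA·ACC·ACC·BA·ACC·ACC·AAA·BA·AAA·BA·AAA·BA·BA·BA·BA·AAA·BA
    A ↦ BA
    B ↦ AAA
    C ↦ ACC

A->BA, B->AAA, C->ACC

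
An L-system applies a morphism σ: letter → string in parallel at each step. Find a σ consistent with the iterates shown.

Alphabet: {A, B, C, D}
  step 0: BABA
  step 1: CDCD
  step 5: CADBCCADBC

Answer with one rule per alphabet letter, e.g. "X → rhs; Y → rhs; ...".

A->D, B->C, C->A, D->BC

  step 0 ⇒ step 1: BABA ⇒ C·D·C·D
    A ↦ D
    B ↦ C
    C ↦ A  (constrained at step 1)
    D ↦ BC  (constrained at step 1)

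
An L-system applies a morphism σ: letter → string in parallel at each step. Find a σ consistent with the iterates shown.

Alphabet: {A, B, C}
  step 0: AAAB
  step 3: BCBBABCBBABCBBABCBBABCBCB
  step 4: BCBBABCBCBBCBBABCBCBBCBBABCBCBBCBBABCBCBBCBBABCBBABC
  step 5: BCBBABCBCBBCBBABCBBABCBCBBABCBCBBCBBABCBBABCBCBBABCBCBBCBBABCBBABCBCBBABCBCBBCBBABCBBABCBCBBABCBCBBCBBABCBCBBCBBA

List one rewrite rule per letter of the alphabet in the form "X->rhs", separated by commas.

A->B, B->BC, C->BBA

  step 4 ⇒ step 5: BCBBABCBCBBCBBABCBCBBCBBABCBCBBCBBABCBCBBCBBABCBBABC ⇒ BC·BBA·BC·BC·B·BC·BBA·BC·BBA·BC·BC·BBA·BC·BC·B·BC·BBA·BC·BBA·BC·BC·BBA·BC·BC·B·BC·BBA·BC·BBA·BC·BC·BBA·BC·BC·B·BC·BBA·BC·BBA·BC·BC·BBA·BC·BC·B·BC·BBA·BC·BC·B·BC·BBA
    A ↦ B
    B ↦ BC
    C ↦ BBA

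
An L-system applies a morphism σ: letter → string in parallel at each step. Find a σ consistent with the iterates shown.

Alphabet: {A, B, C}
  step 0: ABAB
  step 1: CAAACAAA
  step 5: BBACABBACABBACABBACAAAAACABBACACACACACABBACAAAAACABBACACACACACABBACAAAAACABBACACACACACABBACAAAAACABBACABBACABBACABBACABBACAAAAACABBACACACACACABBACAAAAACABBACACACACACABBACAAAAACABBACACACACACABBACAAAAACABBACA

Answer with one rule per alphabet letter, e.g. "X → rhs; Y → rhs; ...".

  step 0 ⇒ step 1: ABAB ⇒ CA·AA·CA·AA
    A ↦ CA
    B ↦ AA
    C ↦ BBA  (constrained at step 1)

A->CA, B->AA, C->BBA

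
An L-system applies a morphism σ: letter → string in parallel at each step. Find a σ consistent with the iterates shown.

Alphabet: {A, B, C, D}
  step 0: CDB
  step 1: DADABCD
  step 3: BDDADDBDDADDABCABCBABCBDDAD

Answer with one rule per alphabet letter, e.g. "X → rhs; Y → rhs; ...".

A->B, B->D, C->DAD, D->ABC

  step 0 ⇒ step 1: CDB ⇒ DAD·ABC·D
    B ↦ D
    C ↦ DAD
    D ↦ ABC
    A ↦ B  (constrained at step 1)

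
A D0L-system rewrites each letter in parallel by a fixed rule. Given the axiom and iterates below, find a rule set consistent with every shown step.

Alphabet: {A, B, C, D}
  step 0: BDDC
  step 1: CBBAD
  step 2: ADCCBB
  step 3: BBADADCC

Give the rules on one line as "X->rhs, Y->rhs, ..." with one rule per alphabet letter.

A->B, B->C, C->AD, D->B

  step 2 ⇒ step 3: ADCCBB ⇒ B·B·AD·AD·C·C
    A ↦ B
    B ↦ C
    C ↦ AD
    D ↦ B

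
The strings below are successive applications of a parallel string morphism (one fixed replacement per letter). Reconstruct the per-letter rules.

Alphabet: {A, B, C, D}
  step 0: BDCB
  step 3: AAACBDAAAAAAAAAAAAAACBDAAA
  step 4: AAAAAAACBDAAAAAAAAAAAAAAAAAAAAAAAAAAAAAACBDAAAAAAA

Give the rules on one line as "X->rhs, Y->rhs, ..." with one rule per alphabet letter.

  step 3 ⇒ step 4: AAACBDAAAAAAAAAAAAAACBDAAA ⇒ AA·AA·AA·A·CBD·A·AA·AA·AA·AA·AA·AA·AA·AA·AA·AA·AA·AA·AA·AA·A·CBD·A·AA·AA·AA
    A ↦ AA
    B ↦ CBD
    C ↦ A
    D ↦ A

A->AA, B->CBD, C->A, D->A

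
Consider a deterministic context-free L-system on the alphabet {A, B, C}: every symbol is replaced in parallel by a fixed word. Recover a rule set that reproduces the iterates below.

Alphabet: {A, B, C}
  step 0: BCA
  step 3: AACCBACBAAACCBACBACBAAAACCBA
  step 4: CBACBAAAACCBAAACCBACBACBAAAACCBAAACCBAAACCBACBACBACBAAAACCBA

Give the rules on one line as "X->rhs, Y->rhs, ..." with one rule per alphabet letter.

  step 3 ⇒ step 4: AACCBACBAAACCBACBACBAAAACCBA ⇒ CBA·CBA·A·A·AC·CBA·A·AC·CBA·CBA·CBA·A·A·AC·CBA·A·AC·CBA·A·AC·CBA·CBA·CBA·CBA·A·A·AC·CBA
    A ↦ CBA
    B ↦ AC
    C ↦ A

A->CBA, B->AC, C->A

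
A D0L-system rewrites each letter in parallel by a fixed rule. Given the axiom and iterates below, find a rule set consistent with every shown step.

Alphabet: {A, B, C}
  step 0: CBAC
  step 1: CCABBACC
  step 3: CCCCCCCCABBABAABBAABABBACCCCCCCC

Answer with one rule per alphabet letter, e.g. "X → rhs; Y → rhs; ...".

A->BA, B->AB, C->CC

  step 0 ⇒ step 1: CBAC ⇒ CC·AB·BA·CC
    A ↦ BA
    B ↦ AB
    C ↦ CC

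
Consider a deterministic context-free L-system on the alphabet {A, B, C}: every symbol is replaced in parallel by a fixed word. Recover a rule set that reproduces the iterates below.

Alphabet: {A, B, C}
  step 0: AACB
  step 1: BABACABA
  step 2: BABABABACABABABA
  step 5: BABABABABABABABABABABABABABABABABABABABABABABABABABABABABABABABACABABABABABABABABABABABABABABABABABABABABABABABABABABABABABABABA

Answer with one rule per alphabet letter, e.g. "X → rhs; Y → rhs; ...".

  step 1 ⇒ step 2: BABACABA ⇒ BA·BA·BA·BA·CA·BA·BA·BA
    A ↦ BA
    B ↦ BA
    C ↦ CA

A->BA, B->BA, C->CA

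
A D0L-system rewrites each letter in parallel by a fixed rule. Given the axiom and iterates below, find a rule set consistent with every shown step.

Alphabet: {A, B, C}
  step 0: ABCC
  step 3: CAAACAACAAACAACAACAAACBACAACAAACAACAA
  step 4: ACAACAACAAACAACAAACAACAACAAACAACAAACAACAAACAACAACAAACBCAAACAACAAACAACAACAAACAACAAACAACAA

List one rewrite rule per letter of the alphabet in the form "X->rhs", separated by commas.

A->CAA, B->CB, C->A

  step 3 ⇒ step 4: CAAACAACAAACAACAACAAACBACAACAAACAACAA ⇒ A·CAA·CAA·CAA·A·CAA·CAA·A·CAA·CAA·CAA·A·CAA·CAA·A·CAA·CAA·A·CAA·CAA·CAA·A·CB·CAA·A·CAA·CAA·A·CAA·CAA·CAA·A·CAA·CAA·A·CAA·CAA
    A ↦ CAA
    B ↦ CB
    C ↦ A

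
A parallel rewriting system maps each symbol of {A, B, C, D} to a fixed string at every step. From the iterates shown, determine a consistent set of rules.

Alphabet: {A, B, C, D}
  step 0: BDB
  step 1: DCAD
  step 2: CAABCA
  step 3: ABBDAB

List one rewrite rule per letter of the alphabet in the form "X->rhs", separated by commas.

  step 2 ⇒ step 3: CAABCA ⇒ A·B·B·D·A·B
    A ↦ B
    B ↦ D
    C ↦ A
  step 0 ⇒ step 1: BDB ⇒ D·CA·D
    D ↦ CA

A->B, B->D, C->A, D->CA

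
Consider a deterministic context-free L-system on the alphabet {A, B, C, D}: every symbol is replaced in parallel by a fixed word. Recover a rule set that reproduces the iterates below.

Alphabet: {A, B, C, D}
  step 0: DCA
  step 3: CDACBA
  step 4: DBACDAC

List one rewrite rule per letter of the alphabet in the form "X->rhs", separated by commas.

A->C, B->A, C->D, D->BA

  step 3 ⇒ step 4: CDACBA ⇒ D·BA·C·D·A·C
    A ↦ C
    B ↦ A
    C ↦ D
    D ↦ BA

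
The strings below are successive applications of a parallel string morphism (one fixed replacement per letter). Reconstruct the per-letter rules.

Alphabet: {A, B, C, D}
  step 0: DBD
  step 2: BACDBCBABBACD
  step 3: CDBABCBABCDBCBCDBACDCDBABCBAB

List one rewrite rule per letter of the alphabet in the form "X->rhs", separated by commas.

  step 2 ⇒ step 3: BACDBCBABBACD ⇒ CD·BA·BCB·AB·CD·BCB·CD·BA·CD·CD·BA·BCB·AB
    A ↦ BA
    B ↦ CD
    C ↦ BCB
    D ↦ AB

A->BA, B->CD, C->BCB, D->AB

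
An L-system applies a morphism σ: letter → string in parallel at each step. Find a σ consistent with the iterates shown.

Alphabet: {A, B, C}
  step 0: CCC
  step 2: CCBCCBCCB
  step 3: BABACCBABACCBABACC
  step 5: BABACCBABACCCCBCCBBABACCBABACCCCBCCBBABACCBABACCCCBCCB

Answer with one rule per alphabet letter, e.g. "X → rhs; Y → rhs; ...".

  step 2 ⇒ step 3: CCBCCBCCB ⇒ BA·BA·CC·BA·BA·CC·BA·BA·CC
    B ↦ CC
    C ↦ BA
    A ↦ B  (constrained at step 3)

A->B, B->CC, C->BA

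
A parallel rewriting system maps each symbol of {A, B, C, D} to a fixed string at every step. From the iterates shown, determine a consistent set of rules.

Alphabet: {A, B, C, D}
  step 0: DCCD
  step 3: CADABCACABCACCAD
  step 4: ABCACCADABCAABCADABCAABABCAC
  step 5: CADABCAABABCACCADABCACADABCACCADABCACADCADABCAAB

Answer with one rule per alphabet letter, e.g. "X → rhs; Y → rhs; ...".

A->CA, B->D, C->AB, D->C

  step 4 ⇒ step 5: ABCACCADABCAABCADABCAABABCAC ⇒ CA·D·AB·CA·AB·AB·CA·C·CA·D·AB·CA·CA·D·AB·CA·C·CA·D·AB·CA·CA·D·CA·D·AB·CA·AB
    A ↦ CA
    B ↦ D
    C ↦ AB
    D ↦ C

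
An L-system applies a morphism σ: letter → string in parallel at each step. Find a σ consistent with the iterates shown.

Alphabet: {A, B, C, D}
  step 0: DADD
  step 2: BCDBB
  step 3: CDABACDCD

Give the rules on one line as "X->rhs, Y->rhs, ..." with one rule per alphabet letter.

A->B, B->CD, C->AB, D->A

  step 2 ⇒ step 3: BCDBB ⇒ CD·AB·A·CD·CD
    B ↦ CD
    C ↦ AB
    D ↦ A
    A ↦ B  (constrained at step 0)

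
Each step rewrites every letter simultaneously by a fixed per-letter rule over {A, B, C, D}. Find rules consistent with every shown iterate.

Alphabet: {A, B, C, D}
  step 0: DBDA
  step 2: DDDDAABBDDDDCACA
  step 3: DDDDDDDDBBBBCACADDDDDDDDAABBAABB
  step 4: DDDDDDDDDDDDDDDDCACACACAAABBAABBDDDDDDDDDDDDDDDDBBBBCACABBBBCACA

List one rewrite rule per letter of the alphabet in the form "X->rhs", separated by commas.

A->BB, B->CA, C->AA, D->DD

  step 3 ⇒ step 4: DDDDDDDDBBBBCACADDDDDDDDAABBAABB ⇒ DD·DD·DD·DD·DD·DD·DD·DD·CA·CA·CA·CA·AA·BB·AA·BB·DD·DD·DD·DD·DD·DD·DD·DD·BB·BB·CA·CA·BB·BB·CA·CA
    A ↦ BB
    B ↦ CA
    C ↦ AA
    D ↦ DD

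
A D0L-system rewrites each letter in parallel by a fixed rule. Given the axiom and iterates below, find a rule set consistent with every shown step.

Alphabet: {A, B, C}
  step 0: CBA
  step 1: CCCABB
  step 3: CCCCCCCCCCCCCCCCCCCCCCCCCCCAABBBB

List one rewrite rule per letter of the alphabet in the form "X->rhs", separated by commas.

  step 0 ⇒ step 1: CBA ⇒ CCC·A·BB
    A ↦ BB
    B ↦ A
    C ↦ CCC

A->BB, B->A, C->CCC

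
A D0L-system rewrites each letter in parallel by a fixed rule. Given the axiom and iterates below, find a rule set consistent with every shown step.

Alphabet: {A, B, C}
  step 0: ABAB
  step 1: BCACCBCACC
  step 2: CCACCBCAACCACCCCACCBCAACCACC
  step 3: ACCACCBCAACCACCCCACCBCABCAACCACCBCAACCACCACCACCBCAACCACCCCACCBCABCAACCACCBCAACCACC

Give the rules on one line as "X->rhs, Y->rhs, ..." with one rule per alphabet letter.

  step 2 ⇒ step 3: CCACCBCAACCACCCCACCBCAACCACC ⇒ ACC·ACC·BCA·ACC·ACC·CC·ACC·BCA·BCA·ACC·ACC·BCA·ACC·ACC·ACC·ACC·BCA·ACC·ACC·CC·ACC·BCA·BCA·ACC·ACC·BCA·ACC·ACC
    A ↦ BCA
    B ↦ CC
    C ↦ ACC

A->BCA, B->CC, C->ACC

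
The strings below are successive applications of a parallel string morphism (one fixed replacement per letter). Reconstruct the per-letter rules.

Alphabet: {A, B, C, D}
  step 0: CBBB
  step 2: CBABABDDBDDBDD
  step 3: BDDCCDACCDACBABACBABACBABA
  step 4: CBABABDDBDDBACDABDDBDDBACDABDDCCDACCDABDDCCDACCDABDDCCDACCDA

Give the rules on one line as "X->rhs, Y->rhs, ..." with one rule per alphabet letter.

A->CDA, B->C, C->BDD, D->BA

  step 3 ⇒ step 4: BDDCCDACCDACBABACBABACBABA ⇒ C·BA·BA·BDD·BDD·BA·CDA·BDD·BDD·BA·CDA·BDD·C·CDA·C·CDA·BDD·C·CDA·C·CDA·BDD·C·CDA·C·CDA
    A ↦ CDA
    B ↦ C
    C ↦ BDD
    D ↦ BA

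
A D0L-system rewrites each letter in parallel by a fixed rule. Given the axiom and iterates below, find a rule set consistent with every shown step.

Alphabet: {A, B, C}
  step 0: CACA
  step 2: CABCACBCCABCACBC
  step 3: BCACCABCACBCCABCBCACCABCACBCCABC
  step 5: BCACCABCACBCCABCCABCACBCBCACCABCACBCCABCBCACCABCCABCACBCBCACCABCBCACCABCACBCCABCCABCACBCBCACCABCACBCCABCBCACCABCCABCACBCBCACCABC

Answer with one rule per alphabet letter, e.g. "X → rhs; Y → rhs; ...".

  step 2 ⇒ step 3: CABCACBCCABCACBC ⇒ BC·AC·CA·BC·AC·BC·CA·BC·BC·AC·CA·BC·AC·BC·CA·BC
    A ↦ AC
    B ↦ CA
    C ↦ BC

A->AC, B->CA, C->BC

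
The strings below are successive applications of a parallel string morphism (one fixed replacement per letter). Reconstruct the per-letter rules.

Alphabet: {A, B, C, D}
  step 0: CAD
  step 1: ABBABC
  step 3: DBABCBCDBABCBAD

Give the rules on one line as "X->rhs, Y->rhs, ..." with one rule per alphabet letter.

A->BA, B->D, C->AB, D->BC

  step 0 ⇒ step 1: CAD ⇒ AB·BA·BC
    A ↦ BA
    C ↦ AB
    D ↦ BC
    B ↦ D  (constrained at step 1)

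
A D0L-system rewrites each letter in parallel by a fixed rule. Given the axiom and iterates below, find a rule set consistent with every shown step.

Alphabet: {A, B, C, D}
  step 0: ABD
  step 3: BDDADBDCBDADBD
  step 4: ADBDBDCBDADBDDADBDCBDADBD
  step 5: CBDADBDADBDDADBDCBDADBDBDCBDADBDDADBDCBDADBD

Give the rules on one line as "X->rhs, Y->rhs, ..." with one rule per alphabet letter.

  step 4 ⇒ step 5: ADBDBDCBDADBDDADBDCBDADBD ⇒ C·BD·AD·BD·AD·BD·D·AD·BD·C·BD·AD·BD·BD·C·BD·AD·BD·D·AD·BD·C·BD·AD·BD
    A ↦ C
    B ↦ AD
    C ↦ D
    D ↦ BD

A->C, B->AD, C->D, D->BD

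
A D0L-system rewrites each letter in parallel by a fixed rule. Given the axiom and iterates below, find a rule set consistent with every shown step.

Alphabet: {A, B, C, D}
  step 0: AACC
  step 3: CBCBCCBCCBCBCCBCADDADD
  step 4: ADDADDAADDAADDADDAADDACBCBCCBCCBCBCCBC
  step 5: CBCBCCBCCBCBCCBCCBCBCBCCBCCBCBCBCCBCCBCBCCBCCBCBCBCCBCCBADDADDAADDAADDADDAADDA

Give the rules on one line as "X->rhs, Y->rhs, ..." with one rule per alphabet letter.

A->CB, B->DD, C->A, D->CBC

  step 4 ⇒ step 5: ADDADDAADDAADDADDAADDACBCBCCBCCBCBCCBC ⇒ CB·CBC·CBC·CB·CBC·CBC·CB·CB·CBC·CBC·CB·CB·CBC·CBC·CB·CBC·CBC·CB·CB·CBC·CBC·CB·A·DD·A·DD·A·A·DD·A·A·DD·A·DD·A·A·DD·A
    A ↦ CB
    B ↦ DD
    C ↦ A
    D ↦ CBC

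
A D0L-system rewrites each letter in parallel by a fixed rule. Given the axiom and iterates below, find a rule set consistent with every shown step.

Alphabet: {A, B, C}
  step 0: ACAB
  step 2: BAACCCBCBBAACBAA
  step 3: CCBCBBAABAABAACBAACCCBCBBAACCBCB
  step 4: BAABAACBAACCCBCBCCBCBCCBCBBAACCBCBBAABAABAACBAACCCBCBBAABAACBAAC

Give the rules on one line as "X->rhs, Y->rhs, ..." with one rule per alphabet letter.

A->CB, B->C, C->BAA

  step 3 ⇒ step 4: CCBCBBAABAABAACBAACCCBCBBAACCBCB ⇒ BAA·BAA·C·BAA·C·C·CB·CB·C·CB·CB·C·CB·CB·BAA·C·CB·CB·BAA·BAA·BAA·C·BAA·C·C·CB·CB·BAA·BAA·C·BAA·C
    A ↦ CB
    B ↦ C
    C ↦ BAA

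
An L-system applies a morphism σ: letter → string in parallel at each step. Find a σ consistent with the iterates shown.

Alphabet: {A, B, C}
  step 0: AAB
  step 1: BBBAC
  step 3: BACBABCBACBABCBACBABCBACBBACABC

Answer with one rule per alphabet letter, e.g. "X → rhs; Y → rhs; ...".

  step 0 ⇒ step 1: AAB ⇒ B·B·BAC
    A ↦ B
    B ↦ BAC
    C ↦ ABC  (constrained at step 1)

A->B, B->BAC, C->ABC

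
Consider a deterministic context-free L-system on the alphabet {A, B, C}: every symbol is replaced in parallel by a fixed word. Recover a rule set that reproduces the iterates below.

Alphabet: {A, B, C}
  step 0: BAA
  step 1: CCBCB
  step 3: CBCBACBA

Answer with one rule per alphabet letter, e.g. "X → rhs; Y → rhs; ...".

A->CB, B->C, C->A

  step 0 ⇒ step 1: BAA ⇒ C·CB·CB
    A ↦ CB
    B ↦ C
    C ↦ A  (constrained at step 1)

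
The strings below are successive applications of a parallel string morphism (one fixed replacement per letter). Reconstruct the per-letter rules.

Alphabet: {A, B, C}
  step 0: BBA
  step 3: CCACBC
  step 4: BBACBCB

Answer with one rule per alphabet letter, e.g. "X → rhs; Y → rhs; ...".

  step 3 ⇒ step 4: CCACBC ⇒ B·B·AC·B·C·B
    A ↦ AC
    B ↦ C
    C ↦ B

A->AC, B->C, C->B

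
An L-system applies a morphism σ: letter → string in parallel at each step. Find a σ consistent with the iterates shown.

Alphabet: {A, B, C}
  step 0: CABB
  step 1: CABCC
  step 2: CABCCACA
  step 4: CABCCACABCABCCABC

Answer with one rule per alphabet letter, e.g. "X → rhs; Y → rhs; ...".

A->B, B->C, C->CA

  step 1 ⇒ step 2: CABCC ⇒ CA·B·C·CA·CA
    A ↦ B
    B ↦ C
    C ↦ CA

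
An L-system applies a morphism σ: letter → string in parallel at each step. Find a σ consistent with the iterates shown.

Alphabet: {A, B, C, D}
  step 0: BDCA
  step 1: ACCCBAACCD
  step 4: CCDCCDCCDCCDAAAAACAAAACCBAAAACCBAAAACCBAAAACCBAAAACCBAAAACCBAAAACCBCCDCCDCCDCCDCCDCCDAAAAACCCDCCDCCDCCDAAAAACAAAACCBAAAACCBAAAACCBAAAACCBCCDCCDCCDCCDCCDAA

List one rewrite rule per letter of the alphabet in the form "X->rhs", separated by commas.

A->CCD, B->AC, C->AA, D->CCB

  step 0 ⇒ step 1: BDCA ⇒ AC·CCB·AA·CCD
    A ↦ CCD
    B ↦ AC
    C ↦ AA
    D ↦ CCB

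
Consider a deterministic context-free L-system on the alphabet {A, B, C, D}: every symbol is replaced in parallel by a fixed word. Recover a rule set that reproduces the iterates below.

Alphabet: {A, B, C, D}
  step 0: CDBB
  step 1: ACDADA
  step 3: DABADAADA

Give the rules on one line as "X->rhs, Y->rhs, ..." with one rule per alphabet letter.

  step 0 ⇒ step 1: CDBB ⇒ A·C·DA·DA
    B ↦ DA
    C ↦ A
    D ↦ C
    A ↦ B  (constrained at step 1)

A->B, B->DA, C->A, D->C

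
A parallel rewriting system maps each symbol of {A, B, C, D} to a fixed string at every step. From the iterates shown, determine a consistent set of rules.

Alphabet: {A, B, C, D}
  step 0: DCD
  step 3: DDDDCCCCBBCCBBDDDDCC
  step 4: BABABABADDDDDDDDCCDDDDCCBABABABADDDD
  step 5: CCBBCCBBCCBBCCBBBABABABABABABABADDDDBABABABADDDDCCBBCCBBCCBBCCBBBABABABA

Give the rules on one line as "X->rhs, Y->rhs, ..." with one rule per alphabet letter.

  step 4 ⇒ step 5: BABABABADDDDDDDDCCDDDDCCBABABABADDDD ⇒ C·CBB·C·CBB·C·CBB·C·CBB·BA·BA·BA·BA·BA·BA·BA·BA·DD·DD·BA·BA·BA·BA·DD·DD·C·CBB·C·CBB·C·CBB·C·CBB·BA·BA·BA·BA
    A ↦ CBB
    B ↦ C
    C ↦ DD
    D ↦ BA

A->CBB, B->C, C->DD, D->BA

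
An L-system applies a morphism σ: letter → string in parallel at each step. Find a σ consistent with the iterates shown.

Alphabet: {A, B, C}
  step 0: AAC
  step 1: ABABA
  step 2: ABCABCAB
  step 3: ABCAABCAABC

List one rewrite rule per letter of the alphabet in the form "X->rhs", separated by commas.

  step 2 ⇒ step 3: ABCABCAB ⇒ AB·C·A·AB·C·A·AB·C
    A ↦ AB
    B ↦ C
    C ↦ A

A->AB, B->C, C->A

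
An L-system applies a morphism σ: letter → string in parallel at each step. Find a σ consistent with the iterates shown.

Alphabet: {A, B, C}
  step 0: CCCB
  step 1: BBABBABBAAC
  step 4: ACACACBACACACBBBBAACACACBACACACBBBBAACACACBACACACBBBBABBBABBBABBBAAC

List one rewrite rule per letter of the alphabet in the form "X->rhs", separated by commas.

A->B, B->AC, C->BBA

  step 0 ⇒ step 1: CCCB ⇒ BBA·BBA·BBA·AC
    B ↦ AC
    C ↦ BBA
    A ↦ B  (constrained at step 1)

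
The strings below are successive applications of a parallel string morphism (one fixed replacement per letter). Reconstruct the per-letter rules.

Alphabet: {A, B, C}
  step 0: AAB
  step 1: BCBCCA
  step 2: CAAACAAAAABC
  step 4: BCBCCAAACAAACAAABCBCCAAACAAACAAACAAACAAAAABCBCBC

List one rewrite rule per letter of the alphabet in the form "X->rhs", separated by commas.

A->BC, B->CA, C->AA

  step 1 ⇒ step 2: BCBCCA ⇒ CA·AA·CA·AA·AA·BC
    A ↦ BC
    B ↦ CA
    C ↦ AA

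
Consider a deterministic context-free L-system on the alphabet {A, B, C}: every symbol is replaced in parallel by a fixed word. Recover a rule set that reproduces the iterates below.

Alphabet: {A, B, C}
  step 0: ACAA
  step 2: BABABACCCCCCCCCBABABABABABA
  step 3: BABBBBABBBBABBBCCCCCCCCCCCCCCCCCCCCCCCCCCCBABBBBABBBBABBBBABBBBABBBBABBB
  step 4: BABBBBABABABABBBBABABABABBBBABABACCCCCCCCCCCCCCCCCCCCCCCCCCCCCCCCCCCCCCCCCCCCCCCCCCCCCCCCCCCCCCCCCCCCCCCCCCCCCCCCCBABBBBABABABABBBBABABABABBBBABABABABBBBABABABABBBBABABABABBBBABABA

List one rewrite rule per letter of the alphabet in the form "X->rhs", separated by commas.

  step 3 ⇒ step 4: BABBBBABBBBABBBCCCCCCCCCCCCCCCCCCCCCCCCCCCBABBBBABBBBABBBBABBBBABBBBABBB ⇒ BA·BBB·BA·BA·BA·BA·BBB·BA·BA·BA·BA·BBB·BA·BA·BA·CCC·CCC·CCC·CCC·CCC·CCC·CCC·CCC·CCC·CCC·CCC·CCC·CCC·CCC·CCC·CCC·CCC·CCC·CCC·CCC·CCC·CCC·CCC·CCC·CCC·CCC·CCC·BA·BBB·BA·BA·BA·BA·BBB·BA·BA·BA·BA·BBB·BA·BA·BA·BA·BBB·BA·BA·BA·BA·BBB·BA·BA·BA·BA·BBB·BA·BA·BA
    A ↦ BBB
    B ↦ BA
    C ↦ CCC

A->BBB, B->BA, C->CCC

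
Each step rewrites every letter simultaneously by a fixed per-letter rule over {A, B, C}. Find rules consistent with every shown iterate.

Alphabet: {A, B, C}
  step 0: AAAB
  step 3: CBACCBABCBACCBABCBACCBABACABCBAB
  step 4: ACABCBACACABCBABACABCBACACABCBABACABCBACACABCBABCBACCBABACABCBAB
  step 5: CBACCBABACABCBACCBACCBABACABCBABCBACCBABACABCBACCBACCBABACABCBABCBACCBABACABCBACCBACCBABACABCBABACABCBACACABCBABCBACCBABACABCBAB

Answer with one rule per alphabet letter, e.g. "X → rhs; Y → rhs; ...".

  step 4 ⇒ step 5: ACABCBACACABCBABACABCBACACABCBABACABCBACACABCBABCBACCBABACABCBAB ⇒ CB·AC·CB·AB·AC·AB·CB·AC·CB·AC·CB·AB·AC·AB·CB·AB·CB·AC·CB·AB·AC·AB·CB·AC·CB·AC·CB·AB·AC·AB·CB·AB·CB·AC·CB·AB·AC·AB·CB·AC·CB·AC·CB·AB·AC·AB·CB·AB·AC·AB·CB·AC·AC·AB·CB·AB·CB·AC·CB·AB·AC·AB·CB·AB
    A ↦ CB
    B ↦ AB
    C ↦ AC

A->CB, B->AB, C->AC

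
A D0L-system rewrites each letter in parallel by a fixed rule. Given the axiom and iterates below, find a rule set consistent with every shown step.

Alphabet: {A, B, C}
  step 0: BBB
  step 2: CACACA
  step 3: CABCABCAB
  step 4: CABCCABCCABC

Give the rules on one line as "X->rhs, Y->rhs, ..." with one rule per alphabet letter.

A->B, B->C, C->CA

  step 3 ⇒ step 4: CABCABCAB ⇒ CA·B·C·CA·B·C·CA·B·C
    A ↦ B
    B ↦ C
    C ↦ CA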